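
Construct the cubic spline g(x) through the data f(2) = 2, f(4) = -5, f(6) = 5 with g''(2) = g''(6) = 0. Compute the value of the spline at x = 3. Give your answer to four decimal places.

With M_i denoting the second derivative at x_i, h_i = 2, 2, and Δ_i = (y_(i+1) − y_i)/h_i = -7/2, 5:
  2·M_0 + 8·M_1 + 2·M_2 = 6(Δ_1 - Δ_0) = 51
Natural end conditions: M_0 = M_2 = 0.
Solving the tridiagonal system: M_0 = 0, M_1 = 51/8, M_2 = 0.
On [2, 4], g(x) = 2 - 45/8·(x - 2) + 0·(x - 2)² + 17/32·(x - 2)³.
With (x - 2) = 1: g(3) = -99/32.

-3.0938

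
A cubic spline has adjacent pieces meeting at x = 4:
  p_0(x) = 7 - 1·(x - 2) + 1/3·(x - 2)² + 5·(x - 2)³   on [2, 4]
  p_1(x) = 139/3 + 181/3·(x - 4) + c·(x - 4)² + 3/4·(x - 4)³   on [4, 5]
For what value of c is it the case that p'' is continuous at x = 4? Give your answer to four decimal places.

p_0''(x) = 2/3 + 30·(x - 2), so p_0''(4) = 182/3. On the right, p_1''(4) = 2c, so c = 91/3.

30.3333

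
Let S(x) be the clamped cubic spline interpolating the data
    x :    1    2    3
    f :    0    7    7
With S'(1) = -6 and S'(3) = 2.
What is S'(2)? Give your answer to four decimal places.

6.2500

Let M_i = S''(x_i). Step sizes h_i = 1, 1; slopes of the chords Δ_i = (y_(i+1) - y_i)/h_i = 7, 0.
  1·M_0 + 4·M_1 + 1·M_2 = 6(Δ_1 - Δ_0) = -42
Clamped end conditions give two more equations: 2h_0·M_0 + h_0·M_1 = 6(Δ_0 - S'(1)) = 78 and h_1·M_1 + 2h_1·M_2 = 6(S'(3) - Δ_1) = 12.
Hence M_0 = 107/2, M_1 = -29, M_2 = 41/2.
On [2, 3], S'(x) = b_1 + 2c_1·(x - 2) + 3d_1·(x - 2)² with b_1 = Δ_1 - h_1(2M_1 + M_2)/6 = 25/4, c_1 = M_1/2 = -29/2, d_1 = (M_2 - M_1)/(6h_1) = 33/4. So S'(2) = 25/4.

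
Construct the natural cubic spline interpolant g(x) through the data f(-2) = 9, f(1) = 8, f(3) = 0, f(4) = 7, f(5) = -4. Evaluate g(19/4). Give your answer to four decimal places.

Write M_i for g''(x_i). With h_i = 3, 2, 1, 1 and divided differences Δ_i = -1/3, -4, 7, -11, the continuity of g' gives the tridiagonal system
  3·M_0 + 10·M_1 + 2·M_2 = 6(Δ_1 - Δ_0) = -22
  2·M_1 + 6·M_2 + 1·M_3 = 6(Δ_2 - Δ_1) = 66
  1·M_2 + 4·M_3 + 1·M_4 = 6(Δ_3 - Δ_2) = -108
Natural end conditions: M_0 = M_4 = 0.
Solving the tridiagonal system: M_0 = 0, M_1 = -625/107, M_2 = 1948/107, M_3 = -3376/107, M_4 = 0.
On [4, 5], g(x) = 7 - 155/321·(x - 4) - 1688/107·(x - 4)² + 1688/321·(x - 4)³.
With (x - 4) = 3/4: g(19/4) = -15/856.

-0.0175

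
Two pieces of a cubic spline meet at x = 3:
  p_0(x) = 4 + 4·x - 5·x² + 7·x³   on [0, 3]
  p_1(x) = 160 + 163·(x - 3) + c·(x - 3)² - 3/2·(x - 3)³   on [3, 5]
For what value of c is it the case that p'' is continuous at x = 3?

p_0''(x) = -10 + 42·x, so p_0''(3) = 116. On the right, p_1''(3) = 2c, so c = 58.

58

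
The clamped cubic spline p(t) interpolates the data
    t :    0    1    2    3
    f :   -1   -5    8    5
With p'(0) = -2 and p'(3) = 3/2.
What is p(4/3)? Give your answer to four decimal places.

-1.1852

With m_i denoting the second derivative at x_i, h_i = 1, 1, 1, and Δ_i = (y_(i+1) − y_i)/h_i = -4, 13, -3:
  1·m_0 + 4·m_1 + 1·m_2 = 6(Δ_1 - Δ_0) = 102
  1·m_1 + 4·m_2 + 1·m_3 = 6(Δ_2 - Δ_1) = -96
Clamped end conditions give two more equations: 2h_0·m_0 + h_0·m_1 = 6(Δ_0 - p'(0)) = -12 and h_2·m_2 + 2h_2·m_3 = 6(p'(3) - Δ_2) = 27.
Forward elimination and back-substitution give m_0 = -83/3, m_1 = 130/3, m_2 = -131/3, m_3 = 106/3.
On [1, 2], p(t) = -5 + 35/6·(t - 1) + 65/3·(t - 1)² - 29/2·(t - 1)³.
With (t - 1) = 1/3: p(4/3) = -32/27.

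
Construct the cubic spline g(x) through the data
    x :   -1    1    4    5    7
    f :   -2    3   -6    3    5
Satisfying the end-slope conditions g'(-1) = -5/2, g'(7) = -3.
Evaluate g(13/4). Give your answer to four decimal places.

With σ_i denoting the second derivative at x_i, h_i = 2, 3, 1, 2, and Δ_i = (y_(i+1) − y_i)/h_i = 5/2, -3, 9, 1:
  2·σ_0 + 10·σ_1 + 3·σ_2 = 6(Δ_1 - Δ_0) = -33
  3·σ_1 + 8·σ_2 + 1·σ_3 = 6(Δ_2 - Δ_1) = 72
  1·σ_2 + 6·σ_3 + 2·σ_4 = 6(Δ_3 - Δ_2) = -48
Clamped end conditions give two more equations: 2h_0·σ_0 + h_0·σ_1 = 6(Δ_0 - g'(-1)) = 30 and h_3·σ_3 + 2h_3·σ_4 = 6(g'(7) - Δ_3) = -24.
Hence σ_0 = 25/2, σ_1 = -10, σ_2 = 14, σ_3 = -10, σ_4 = -1.
On [1, 4], g(x) = 3 + 0·(x - 1) - 5·(x - 1)² + 4/3·(x - 1)³.
With (x - 1) = 9/4: g(13/4) = -57/8.

-7.1250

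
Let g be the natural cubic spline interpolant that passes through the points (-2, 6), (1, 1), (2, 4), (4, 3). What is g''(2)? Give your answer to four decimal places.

-4.1702

Write m_i for g''(x_i). With h_i = 3, 1, 2 and divided differences Δ_i = -5/3, 3, -1/2, the continuity of g' gives the tridiagonal system
  3·m_0 + 8·m_1 + 1·m_2 = 6(Δ_1 - Δ_0) = 28
  1·m_1 + 6·m_2 + 2·m_3 = 6(Δ_2 - Δ_1) = -21
Natural end conditions: m_0 = m_3 = 0.
Solving: m_0 = 0, m_1 = 189/47, m_2 = -196/47, m_3 = 0.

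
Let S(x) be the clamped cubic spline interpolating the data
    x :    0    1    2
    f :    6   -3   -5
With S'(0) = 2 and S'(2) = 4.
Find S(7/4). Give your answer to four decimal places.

-5.7070

With m_i denoting the second derivative at x_i, h_i = 1, 1, and Δ_i = (y_(i+1) − y_i)/h_i = -9, -2:
  1·m_0 + 4·m_1 + 1·m_2 = 6(Δ_1 - Δ_0) = 42
Clamped end conditions give two more equations: 2h_0·m_0 + h_0·m_1 = 6(Δ_0 - S'(0)) = -66 and h_1·m_1 + 2h_1·m_2 = 6(S'(2) - Δ_1) = 36.
Forward elimination and back-substitution give m_0 = -85/2, m_1 = 19, m_2 = 17/2.
On [1, 2], S(x) = -3 - 39/4·(x - 1) + 19/2·(x - 1)² - 7/4·(x - 1)³.
With (x - 1) = 3/4: S(7/4) = -1461/256.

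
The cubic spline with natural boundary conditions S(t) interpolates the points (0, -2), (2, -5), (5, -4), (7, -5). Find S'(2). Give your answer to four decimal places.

-0.5842

Let m_i = S''(x_i). Step sizes h_i = 2, 3, 2; slopes of the chords Δ_i = (y_(i+1) - y_i)/h_i = -3/2, 1/3, -1/2.
  2·m_0 + 10·m_1 + 3·m_2 = 6(Δ_1 - Δ_0) = 11
  3·m_1 + 10·m_2 + 2·m_3 = 6(Δ_2 - Δ_1) = -5
Natural end conditions: m_0 = m_3 = 0.
Solving the tridiagonal system: m_0 = 0, m_1 = 125/91, m_2 = -83/91, m_3 = 0.
On [2, 5], S'(t) = b_1 + 2c_1·(t - 2) + 3d_1·(t - 2)² with b_1 = Δ_1 - h_1(2m_1 + m_2)/6 = -319/546, c_1 = m_1/2 = 125/182, d_1 = (m_2 - m_1)/(6h_1) = -8/63. So S'(2) = -319/546.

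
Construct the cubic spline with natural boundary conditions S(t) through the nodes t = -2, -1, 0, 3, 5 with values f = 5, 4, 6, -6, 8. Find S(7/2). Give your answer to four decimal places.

-4.5214

Let M_i = S''(x_i). Step sizes h_i = 1, 1, 3, 2; slopes of the chords Δ_i = (y_(i+1) - y_i)/h_i = -1, 2, -4, 7.
  1·M_0 + 4·M_1 + 1·M_2 = 6(Δ_1 - Δ_0) = 18
  1·M_1 + 8·M_2 + 3·M_3 = 6(Δ_2 - Δ_1) = -36
  3·M_2 + 10·M_3 + 2·M_4 = 6(Δ_3 - Δ_2) = 66
Natural end conditions: M_0 = M_4 = 0.
Forward elimination and back-substitution give M_0 = 0, M_1 = 918/137, M_2 = -1206/137, M_3 = 1266/137, M_4 = 0.
On [3, 5], S(t) = -6 + 115/137·(t - 3) + 633/137·(t - 3)² - 211/274·(t - 3)³.
With (t - 3) = 1/2: S(7/2) = -9911/2192.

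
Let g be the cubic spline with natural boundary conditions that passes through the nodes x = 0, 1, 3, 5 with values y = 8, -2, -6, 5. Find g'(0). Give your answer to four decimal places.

With m_i denoting the second derivative at x_i, h_i = 1, 2, 2, and Δ_i = (y_(i+1) − y_i)/h_i = -10, -2, 11/2:
  1·m_0 + 6·m_1 + 2·m_2 = 6(Δ_1 - Δ_0) = 48
  2·m_1 + 8·m_2 + 2·m_3 = 6(Δ_2 - Δ_1) = 45
Natural end conditions: m_0 = m_3 = 0.
Solving the tridiagonal system: m_0 = 0, m_1 = 147/22, m_2 = 87/22, m_3 = 0.
On [0, 1], g'(x) = b_0 + 2c_0·x + 3d_0·x² with b_0 = Δ_0 - h_0(2m_0 + m_1)/6 = -489/44, c_0 = m_0/2 = 0, d_0 = (m_1 - m_0)/(6h_0) = 49/44. So g'(0) = -489/44.

-11.1136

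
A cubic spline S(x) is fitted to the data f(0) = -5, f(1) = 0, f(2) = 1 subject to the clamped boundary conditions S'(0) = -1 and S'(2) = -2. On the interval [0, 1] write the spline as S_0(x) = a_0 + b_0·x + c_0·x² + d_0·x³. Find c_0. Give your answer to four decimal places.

11.7500

Let m_i = S''(x_i). Step sizes h_i = 1, 1; slopes of the chords Δ_i = (y_(i+1) - y_i)/h_i = 5, 1.
  1·m_0 + 4·m_1 + 1·m_2 = 6(Δ_1 - Δ_0) = -24
Clamped end conditions give two more equations: 2h_0·m_0 + h_0·m_1 = 6(Δ_0 - S'(0)) = 36 and h_1·m_1 + 2h_1·m_2 = 6(S'(2) - Δ_1) = -18.
Solving the tridiagonal system: m_0 = 47/2, m_1 = -11, m_2 = -7/2.
On [0, 1], with S_0(x) = a_0 + b_0·x + c_0·x² + d_0·x³: c_0 = m_0/2 = 47/4, d_0 = (m_1 - m_0)/(6h_0) = -23/4, b_0 = Δ_0 - h_0(2m_0 + m_1)/6 = -1.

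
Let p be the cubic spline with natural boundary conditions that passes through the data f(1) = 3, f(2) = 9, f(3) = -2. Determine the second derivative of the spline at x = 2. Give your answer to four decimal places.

-25.5000

Let m_i = p''(x_i). Step sizes h_i = 1, 1; slopes of the chords Δ_i = (y_(i+1) - y_i)/h_i = 6, -11.
  1·m_0 + 4·m_1 + 1·m_2 = 6(Δ_1 - Δ_0) = -102
Natural end conditions: m_0 = m_2 = 0.
Forward elimination and back-substitution give m_0 = 0, m_1 = -51/2, m_2 = 0.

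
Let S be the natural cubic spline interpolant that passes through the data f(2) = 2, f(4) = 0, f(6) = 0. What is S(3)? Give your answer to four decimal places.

With m_i denoting the second derivative at x_i, h_i = 2, 2, and Δ_i = (y_(i+1) − y_i)/h_i = -1, 0:
  2·m_0 + 8·m_1 + 2·m_2 = 6(Δ_1 - Δ_0) = 6
Natural end conditions: m_0 = m_2 = 0.
Forward elimination and back-substitution give m_0 = 0, m_1 = 3/4, m_2 = 0.
On [2, 4], S(x) = 2 - 5/4·(x - 2) + 0·(x - 2)² + 1/16·(x - 2)³.
With (x - 2) = 1: S(3) = 13/16.

0.8125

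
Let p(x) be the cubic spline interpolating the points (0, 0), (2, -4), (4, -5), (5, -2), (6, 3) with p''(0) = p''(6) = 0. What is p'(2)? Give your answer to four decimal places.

-1.7500

Put M_i = p'' at the i-th knot. Here h = (2, 2, 1, 1) and Δ = (-2, -1/2, 3, 5), so the interior equations h_(i-1)·M_(i-1) + 2(h_(i-1)+h_i)·M_i + h_i·M_(i+1) = 6(Δ_i − Δ_(i-1)) read
  2·M_0 + 8·M_1 + 2·M_2 = 6(Δ_1 - Δ_0) = 9
  2·M_1 + 6·M_2 + 1·M_3 = 6(Δ_2 - Δ_1) = 21
  1·M_2 + 4·M_3 + 1·M_4 = 6(Δ_3 - Δ_2) = 12
Natural end conditions: M_0 = M_4 = 0.
Solving the tridiagonal system: M_0 = 0, M_1 = 3/8, M_2 = 3, M_3 = 9/4, M_4 = 0.
On [2, 4], p'(x) = b_1 + 2c_1·(x - 2) + 3d_1·(x - 2)² with b_1 = Δ_1 - h_1(2M_1 + M_2)/6 = -7/4, c_1 = M_1/2 = 3/16, d_1 = (M_2 - M_1)/(6h_1) = 7/32. So p'(2) = -7/4.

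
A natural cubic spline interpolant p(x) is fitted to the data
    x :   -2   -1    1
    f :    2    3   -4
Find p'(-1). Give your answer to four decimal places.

-0.5000

Put M_i = p'' at the i-th knot. Here h = (1, 2) and Δ = (1, -7/2), so the interior equations h_(i-1)·M_(i-1) + 2(h_(i-1)+h_i)·M_i + h_i·M_(i+1) = 6(Δ_i − Δ_(i-1)) read
  1·M_0 + 6·M_1 + 2·M_2 = 6(Δ_1 - Δ_0) = -27
Natural end conditions: M_0 = M_2 = 0.
Solving the tridiagonal system: M_0 = 0, M_1 = -9/2, M_2 = 0.
On [-1, 1], p'(x) = b_1 + 2c_1·(x + 1) + 3d_1·(x + 1)² with b_1 = Δ_1 - h_1(2M_1 + M_2)/6 = -1/2, c_1 = M_1/2 = -9/4, d_1 = (M_2 - M_1)/(6h_1) = 3/8. So p'(-1) = -1/2.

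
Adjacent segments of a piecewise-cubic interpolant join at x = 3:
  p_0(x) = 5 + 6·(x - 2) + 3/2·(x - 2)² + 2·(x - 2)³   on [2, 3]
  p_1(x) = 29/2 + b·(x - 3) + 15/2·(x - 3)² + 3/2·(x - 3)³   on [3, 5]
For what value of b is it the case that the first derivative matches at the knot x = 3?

p_0'(x) = 6 + 3·(x - 2) + 6·(x - 2)², so p_0'(3) = 15. On the right, p_1'(3) = b, so b = 15.

15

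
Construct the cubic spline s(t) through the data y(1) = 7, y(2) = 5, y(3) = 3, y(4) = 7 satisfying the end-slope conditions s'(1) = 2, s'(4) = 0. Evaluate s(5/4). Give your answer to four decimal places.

7.1625

Write σ_i for s''(x_i). With h_i = 1, 1, 1 and divided differences Δ_i = -2, -2, 4, the continuity of s' gives the tridiagonal system
  1·σ_0 + 4·σ_1 + 1·σ_2 = 6(Δ_1 - Δ_0) = 0
  1·σ_1 + 4·σ_2 + 1·σ_3 = 6(Δ_2 - Δ_1) = 36
Clamped end conditions give two more equations: 2h_0·σ_0 + h_0·σ_1 = 6(Δ_0 - s'(1)) = -24 and h_2·σ_2 + 2h_2·σ_3 = 6(s'(4) - Δ_2) = -24.
Solving: σ_0 = -176/15, σ_1 = -8/15, σ_2 = 208/15, σ_3 = -284/15.
On [1, 2], s(t) = 7 + 2·(t - 1) - 88/15·(t - 1)² + 28/15·(t - 1)³.
With (t - 1) = 1/4: s(5/4) = 573/80.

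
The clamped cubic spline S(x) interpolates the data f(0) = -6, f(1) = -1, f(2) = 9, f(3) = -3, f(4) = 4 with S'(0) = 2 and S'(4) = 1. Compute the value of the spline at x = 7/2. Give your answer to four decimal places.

-0.0112

Let m_i = S''(x_i). Step sizes h_i = 1, 1, 1, 1; slopes of the chords Δ_i = (y_(i+1) - y_i)/h_i = 5, 10, -12, 7.
  1·m_0 + 4·m_1 + 1·m_2 = 6(Δ_1 - Δ_0) = 30
  1·m_1 + 4·m_2 + 1·m_3 = 6(Δ_2 - Δ_1) = -132
  1·m_2 + 4·m_3 + 1·m_4 = 6(Δ_3 - Δ_2) = 114
Clamped end conditions give two more equations: 2h_0·m_0 + h_0·m_1 = 6(Δ_0 - S'(0)) = 18 and h_3·m_3 + 2h_3·m_4 = 6(S'(4) - Δ_3) = -36.
Solving the tridiagonal system: m_0 = -37/28, m_1 = 289/14, m_2 = -205/4, m_3 = 733/14, m_4 = -1237/28.
On [3, 4], S(x) = -3 - 173/56·(x - 3) + 733/28·(x - 3)² - 901/56·(x - 3)³.
With (x - 3) = 1/2: S(7/2) = -5/448.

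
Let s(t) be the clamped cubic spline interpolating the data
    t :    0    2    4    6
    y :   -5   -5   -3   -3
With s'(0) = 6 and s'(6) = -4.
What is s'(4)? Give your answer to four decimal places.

2.0667

Write M_i for s''(x_i). With h_i = 2, 2, 2 and divided differences Δ_i = 0, 1, 0, the continuity of s' gives the tridiagonal system
  2·M_0 + 8·M_1 + 2·M_2 = 6(Δ_1 - Δ_0) = 6
  2·M_1 + 8·M_2 + 2·M_3 = 6(Δ_2 - Δ_1) = -6
Clamped end conditions give two more equations: 2h_0·M_0 + h_0·M_1 = 6(Δ_0 - s'(0)) = -36 and h_2·M_2 + 2h_2·M_3 = 6(s'(6) - Δ_2) = -24.
Hence M_0 = -161/15, M_1 = 52/15, M_2 = -2/15, M_3 = -89/15.
On [4, 6], s'(t) = b_2 + 2c_2·(t - 4) + 3d_2·(t - 4)² with b_2 = Δ_2 - h_2(2M_2 + M_3)/6 = 31/15, c_2 = M_2/2 = -1/15, d_2 = (M_3 - M_2)/(6h_2) = -29/60. So s'(4) = 31/15.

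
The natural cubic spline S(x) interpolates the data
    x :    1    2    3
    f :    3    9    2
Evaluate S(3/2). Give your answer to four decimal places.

7.2188

Write M_i for S''(x_i). With h_i = 1, 1 and divided differences Δ_i = 6, -7, the continuity of S' gives the tridiagonal system
  1·M_0 + 4·M_1 + 1·M_2 = 6(Δ_1 - Δ_0) = -78
Natural end conditions: M_0 = M_2 = 0.
Forward elimination and back-substitution give M_0 = 0, M_1 = -39/2, M_2 = 0.
On [1, 2], S(x) = 3 + 37/4·(x - 1) + 0·(x - 1)² - 13/4·(x - 1)³.
With (x - 1) = 1/2: S(3/2) = 231/32.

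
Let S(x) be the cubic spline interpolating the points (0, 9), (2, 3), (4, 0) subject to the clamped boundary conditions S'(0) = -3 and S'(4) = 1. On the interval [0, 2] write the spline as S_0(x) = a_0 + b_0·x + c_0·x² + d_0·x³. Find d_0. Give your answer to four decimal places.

Write M_i for S''(x_i). With h_i = 2, 2 and divided differences Δ_i = -3, -3/2, the continuity of S' gives the tridiagonal system
  2·M_0 + 8·M_1 + 2·M_2 = 6(Δ_1 - Δ_0) = 9
Clamped end conditions give two more equations: 2h_0·M_0 + h_0·M_1 = 6(Δ_0 - S'(0)) = 0 and h_1·M_1 + 2h_1·M_2 = 6(S'(4) - Δ_1) = 15.
Hence M_0 = -1/8, M_1 = 1/4, M_2 = 29/8.
On [0, 2], with S_0(x) = a_0 + b_0·x + c_0·x² + d_0·x³: c_0 = M_0/2 = -1/16, d_0 = (M_1 - M_0)/(6h_0) = 1/32, b_0 = Δ_0 - h_0(2M_0 + M_1)/6 = -3.

0.0313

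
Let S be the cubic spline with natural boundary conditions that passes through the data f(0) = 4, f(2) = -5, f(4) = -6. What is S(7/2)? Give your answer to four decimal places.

Put M_i = S'' at the i-th knot. Here h = (2, 2) and Δ = (-9/2, -1/2), so the interior equations h_(i-1)·M_(i-1) + 2(h_(i-1)+h_i)·M_i + h_i·M_(i+1) = 6(Δ_i − Δ_(i-1)) read
  2·M_0 + 8·M_1 + 2·M_2 = 6(Δ_1 - Δ_0) = 24
Natural end conditions: M_0 = M_2 = 0.
Hence M_0 = 0, M_1 = 3, M_2 = 0.
On [2, 4], S(t) = -5 - 5/2·(t - 2) + 3/2·(t - 2)² - 1/4·(t - 2)³.
With (t - 2) = 3/2: S(7/2) = -199/32.

-6.2188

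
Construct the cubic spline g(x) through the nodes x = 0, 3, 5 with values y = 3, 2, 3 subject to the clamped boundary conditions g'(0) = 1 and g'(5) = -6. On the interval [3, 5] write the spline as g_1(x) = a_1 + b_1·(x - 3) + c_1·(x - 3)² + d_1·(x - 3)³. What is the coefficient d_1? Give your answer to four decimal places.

-1.2875

Write M_i for g''(x_i). With h_i = 3, 2 and divided differences Δ_i = -1/3, 1/2, the continuity of g' gives the tridiagonal system
  3·M_0 + 10·M_1 + 2·M_2 = 6(Δ_1 - Δ_0) = 5
Clamped end conditions give two more equations: 2h_0·M_0 + h_0·M_1 = 6(Δ_0 - g'(0)) = -8 and h_1·M_1 + 2h_1·M_2 = 6(g'(5) - Δ_1) = -39.
Solving: M_0 = -97/30, M_1 = 19/5, M_2 = -233/20.
On [3, 5], with g_1(x) = a_1 + b_1·(x - 3) + c_1·(x - 3)² + d_1·(x - 3)³: c_1 = M_1/2 = 19/10, d_1 = (M_2 - M_1)/(6h_1) = -103/80, b_1 = Δ_1 - h_1(2M_1 + M_2)/6 = 37/20.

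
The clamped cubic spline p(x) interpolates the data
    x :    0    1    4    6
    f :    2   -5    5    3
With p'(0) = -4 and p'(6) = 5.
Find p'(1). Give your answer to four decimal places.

Put M_i = p'' at the i-th knot. Here h = (1, 3, 2) and Δ = (-7, 10/3, -1), so the interior equations h_(i-1)·M_(i-1) + 2(h_(i-1)+h_i)·M_i + h_i·M_(i+1) = 6(Δ_i − Δ_(i-1)) read
  1·M_0 + 8·M_1 + 3·M_2 = 6(Δ_1 - Δ_0) = 62
  3·M_1 + 10·M_2 + 2·M_3 = 6(Δ_2 - Δ_1) = -26
Clamped end conditions give two more equations: 2h_0·M_0 + h_0·M_1 = 6(Δ_0 - p'(0)) = -18 and h_2·M_2 + 2h_2·M_3 = 6(p'(6) - Δ_2) = 36.
Solving: M_0 = -608/39, M_1 = 514/39, M_2 = -362/39, M_3 = 532/39.
On [1, 4], p'(x) = b_1 + 2c_1·(x - 1) + 3d_1·(x - 1)² with b_1 = Δ_1 - h_1(2M_1 + M_2)/6 = -203/39, c_1 = M_1/2 = 257/39, d_1 = (M_2 - M_1)/(6h_1) = -146/117. So p'(1) = -203/39.

-5.2051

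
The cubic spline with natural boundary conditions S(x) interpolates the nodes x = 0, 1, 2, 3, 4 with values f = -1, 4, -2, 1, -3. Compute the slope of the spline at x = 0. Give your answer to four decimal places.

With m_i denoting the second derivative at x_i, h_i = 1, 1, 1, 1, and Δ_i = (y_(i+1) − y_i)/h_i = 5, -6, 3, -4:
  1·m_0 + 4·m_1 + 1·m_2 = 6(Δ_1 - Δ_0) = -66
  1·m_1 + 4·m_2 + 1·m_3 = 6(Δ_2 - Δ_1) = 54
  1·m_2 + 4·m_3 + 1·m_4 = 6(Δ_3 - Δ_2) = -42
Natural end conditions: m_0 = m_4 = 0.
Solving the tridiagonal system: m_0 = 0, m_1 = -156/7, m_2 = 162/7, m_3 = -114/7, m_4 = 0.
On [0, 1], S'(x) = b_0 + 2c_0·x + 3d_0·x² with b_0 = Δ_0 - h_0(2m_0 + m_1)/6 = 61/7, c_0 = m_0/2 = 0, d_0 = (m_1 - m_0)/(6h_0) = -26/7. So S'(0) = 61/7.

8.7143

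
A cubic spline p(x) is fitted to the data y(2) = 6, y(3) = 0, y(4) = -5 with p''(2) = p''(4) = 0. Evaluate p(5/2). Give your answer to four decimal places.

Write M_i for p''(x_i). With h_i = 1, 1 and divided differences Δ_i = -6, -5, the continuity of p' gives the tridiagonal system
  1·M_0 + 4·M_1 + 1·M_2 = 6(Δ_1 - Δ_0) = 6
Natural end conditions: M_0 = M_2 = 0.
Hence M_0 = 0, M_1 = 3/2, M_2 = 0.
On [2, 3], p(x) = 6 - 25/4·(x - 2) + 0·(x - 2)² + 1/4·(x - 2)³.
With (x - 2) = 1/2: p(5/2) = 93/32.

2.9063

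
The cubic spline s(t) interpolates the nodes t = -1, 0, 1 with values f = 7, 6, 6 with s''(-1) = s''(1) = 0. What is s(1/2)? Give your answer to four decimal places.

5.9063

Write m_i for s''(x_i). With h_i = 1, 1 and divided differences Δ_i = -1, 0, the continuity of s' gives the tridiagonal system
  1·m_0 + 4·m_1 + 1·m_2 = 6(Δ_1 - Δ_0) = 6
Natural end conditions: m_0 = m_2 = 0.
Hence m_0 = 0, m_1 = 3/2, m_2 = 0.
On [0, 1], s(t) = 6 - 1/2·t + 3/4·t² - 1/4·t³.
With t = 1/2: s(1/2) = 189/32.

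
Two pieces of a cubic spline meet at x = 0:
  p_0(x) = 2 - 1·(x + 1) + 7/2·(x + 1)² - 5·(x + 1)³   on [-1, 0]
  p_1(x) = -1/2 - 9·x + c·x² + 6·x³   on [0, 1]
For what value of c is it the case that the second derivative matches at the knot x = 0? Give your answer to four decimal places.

p_0''(x) = 7 - 30·(x + 1), so p_0''(0) = -23. On the right, p_1''(0) = 2c, so c = -23/2.

-11.5000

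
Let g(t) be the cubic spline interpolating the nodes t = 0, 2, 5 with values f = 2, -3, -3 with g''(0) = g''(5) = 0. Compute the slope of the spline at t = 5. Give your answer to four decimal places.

0.7500

Put m_i = g'' at the i-th knot. Here h = (2, 3) and Δ = (-5/2, 0), so the interior equations h_(i-1)·m_(i-1) + 2(h_(i-1)+h_i)·m_i + h_i·m_(i+1) = 6(Δ_i − Δ_(i-1)) read
  2·m_0 + 10·m_1 + 3·m_2 = 6(Δ_1 - Δ_0) = 15
Natural end conditions: m_0 = m_2 = 0.
Hence m_0 = 0, m_1 = 3/2, m_2 = 0.
On [2, 5], g'(t) = b_1 + 2c_1·(t - 2) + 3d_1·(t - 2)² with b_1 = Δ_1 - h_1(2m_1 + m_2)/6 = -3/2, c_1 = m_1/2 = 3/4, d_1 = (m_2 - m_1)/(6h_1) = -1/12. So g'(5) = 3/4.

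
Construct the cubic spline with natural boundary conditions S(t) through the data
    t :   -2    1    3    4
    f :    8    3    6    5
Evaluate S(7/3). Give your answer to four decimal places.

Put M_i = S'' at the i-th knot. Here h = (3, 2, 1) and Δ = (-5/3, 3/2, -1), so the interior equations h_(i-1)·M_(i-1) + 2(h_(i-1)+h_i)·M_i + h_i·M_(i+1) = 6(Δ_i − Δ_(i-1)) read
  3·M_0 + 10·M_1 + 2·M_2 = 6(Δ_1 - Δ_0) = 19
  2·M_1 + 6·M_2 + 1·M_3 = 6(Δ_2 - Δ_1) = -15
Natural end conditions: M_0 = M_3 = 0.
Solving: M_0 = 0, M_1 = 18/7, M_2 = -47/14, M_3 = 0.
On [1, 3], S(t) = 3 + 19/21·(t - 1) + 9/7·(t - 1)² - 83/168·(t - 1)³.
With (t - 1) = 4/3: S(7/3) = 431/81.

5.3210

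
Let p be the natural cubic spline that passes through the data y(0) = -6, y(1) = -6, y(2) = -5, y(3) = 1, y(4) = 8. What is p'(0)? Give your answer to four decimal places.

Let M_i = p''(x_i). Step sizes h_i = 1, 1, 1, 1; slopes of the chords Δ_i = (y_(i+1) - y_i)/h_i = 0, 1, 6, 7.
  1·M_0 + 4·M_1 + 1·M_2 = 6(Δ_1 - Δ_0) = 6
  1·M_1 + 4·M_2 + 1·M_3 = 6(Δ_2 - Δ_1) = 30
  1·M_2 + 4·M_3 + 1·M_4 = 6(Δ_3 - Δ_2) = 6
Natural end conditions: M_0 = M_4 = 0.
Solving: M_0 = 0, M_1 = -3/7, M_2 = 54/7, M_3 = -3/7, M_4 = 0.
On [0, 1], p'(x) = b_0 + 2c_0·x + 3d_0·x² with b_0 = Δ_0 - h_0(2M_0 + M_1)/6 = 1/14, c_0 = M_0/2 = 0, d_0 = (M_1 - M_0)/(6h_0) = -1/14. So p'(0) = 1/14.

0.0714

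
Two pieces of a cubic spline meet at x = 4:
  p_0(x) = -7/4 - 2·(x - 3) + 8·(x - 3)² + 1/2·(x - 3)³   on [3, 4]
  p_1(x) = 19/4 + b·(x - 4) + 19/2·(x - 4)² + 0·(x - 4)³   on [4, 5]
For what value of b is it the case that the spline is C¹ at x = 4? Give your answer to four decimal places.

15.5000

p_0'(x) = -2 + 16·(x - 3) + 3/2·(x - 3)², so p_0'(4) = 31/2. On the right, p_1'(4) = b, so b = 31/2.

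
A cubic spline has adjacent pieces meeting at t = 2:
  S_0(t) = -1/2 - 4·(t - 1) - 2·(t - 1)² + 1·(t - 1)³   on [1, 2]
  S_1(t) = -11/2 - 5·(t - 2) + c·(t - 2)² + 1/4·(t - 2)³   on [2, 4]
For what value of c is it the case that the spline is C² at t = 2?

S_0''(t) = -4 + 6·(t - 1), so S_0''(2) = 2. On the right, S_1''(2) = 2c, so c = 1.

1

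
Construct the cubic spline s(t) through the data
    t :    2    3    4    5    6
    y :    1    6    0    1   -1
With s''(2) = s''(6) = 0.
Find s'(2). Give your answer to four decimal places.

Put M_i = s'' at the i-th knot. Here h = (1, 1, 1, 1) and Δ = (5, -6, 1, -2), so the interior equations h_(i-1)·M_(i-1) + 2(h_(i-1)+h_i)·M_i + h_i·M_(i+1) = 6(Δ_i − Δ_(i-1)) read
  1·M_0 + 4·M_1 + 1·M_2 = 6(Δ_1 - Δ_0) = -66
  1·M_1 + 4·M_2 + 1·M_3 = 6(Δ_2 - Δ_1) = 42
  1·M_2 + 4·M_3 + 1·M_4 = 6(Δ_3 - Δ_2) = -18
Natural end conditions: M_0 = M_4 = 0.
Solving: M_0 = 0, M_1 = -21, M_2 = 18, M_3 = -9, M_4 = 0.
On [2, 3], s'(t) = b_0 + 2c_0·(t - 2) + 3d_0·(t - 2)² with b_0 = Δ_0 - h_0(2M_0 + M_1)/6 = 17/2, c_0 = M_0/2 = 0, d_0 = (M_1 - M_0)/(6h_0) = -7/2. So s'(2) = 17/2.

8.5000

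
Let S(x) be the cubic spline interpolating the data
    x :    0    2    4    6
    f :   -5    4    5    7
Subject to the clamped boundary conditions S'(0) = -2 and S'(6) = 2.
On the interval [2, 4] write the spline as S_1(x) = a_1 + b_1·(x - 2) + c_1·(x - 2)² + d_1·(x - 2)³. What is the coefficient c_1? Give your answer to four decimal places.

-3.3833

Write M_i for S''(x_i). With h_i = 2, 2, 2 and divided differences Δ_i = 9/2, 1/2, 1, the continuity of S' gives the tridiagonal system
  2·M_0 + 8·M_1 + 2·M_2 = 6(Δ_1 - Δ_0) = -24
  2·M_1 + 8·M_2 + 2·M_3 = 6(Δ_2 - Δ_1) = 3
Clamped end conditions give two more equations: 2h_0·M_0 + h_0·M_1 = 6(Δ_0 - S'(0)) = 39 and h_2·M_2 + 2h_2·M_3 = 6(S'(6) - Δ_2) = 6.
Solving the tridiagonal system: M_0 = 197/15, M_1 = -203/30, M_2 = 29/15, M_3 = 8/15.
On [2, 4], with S_1(x) = a_1 + b_1·(x - 2) + c_1·(x - 2)² + d_1·(x - 2)³: c_1 = M_1/2 = -203/60, d_1 = (M_2 - M_1)/(6h_1) = 29/40, b_1 = Δ_1 - h_1(2M_1 + M_2)/6 = 131/30.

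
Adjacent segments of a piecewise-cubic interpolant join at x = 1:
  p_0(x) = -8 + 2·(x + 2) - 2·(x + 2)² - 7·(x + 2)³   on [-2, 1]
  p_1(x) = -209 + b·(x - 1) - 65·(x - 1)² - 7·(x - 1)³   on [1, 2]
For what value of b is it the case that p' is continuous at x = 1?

p_0'(x) = 2 - 4·(x + 2) - 21·(x + 2)², so p_0'(1) = -199. On the right, p_1'(1) = b, so b = -199.

-199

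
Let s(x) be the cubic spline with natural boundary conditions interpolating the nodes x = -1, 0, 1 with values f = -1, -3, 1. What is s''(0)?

9

Put M_i = s'' at the i-th knot. Here h = (1, 1) and Δ = (-2, 4), so the interior equations h_(i-1)·M_(i-1) + 2(h_(i-1)+h_i)·M_i + h_i·M_(i+1) = 6(Δ_i − Δ_(i-1)) read
  1·M_0 + 4·M_1 + 1·M_2 = 6(Δ_1 - Δ_0) = 36
Natural end conditions: M_0 = M_2 = 0.
Solving the tridiagonal system: M_0 = 0, M_1 = 9, M_2 = 0.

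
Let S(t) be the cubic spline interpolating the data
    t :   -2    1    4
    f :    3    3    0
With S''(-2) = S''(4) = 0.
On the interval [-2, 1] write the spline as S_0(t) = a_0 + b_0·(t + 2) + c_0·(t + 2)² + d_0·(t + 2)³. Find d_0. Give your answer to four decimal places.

With m_i denoting the second derivative at x_i, h_i = 3, 3, and Δ_i = (y_(i+1) − y_i)/h_i = 0, -1:
  3·m_0 + 12·m_1 + 3·m_2 = 6(Δ_1 - Δ_0) = -6
Natural end conditions: m_0 = m_2 = 0.
Hence m_0 = 0, m_1 = -1/2, m_2 = 0.
On [-2, 1], with S_0(t) = a_0 + b_0·(t + 2) + c_0·(t + 2)² + d_0·(t + 2)³: c_0 = m_0/2 = 0, d_0 = (m_1 - m_0)/(6h_0) = -1/36, b_0 = Δ_0 - h_0(2m_0 + m_1)/6 = 1/4.

-0.0278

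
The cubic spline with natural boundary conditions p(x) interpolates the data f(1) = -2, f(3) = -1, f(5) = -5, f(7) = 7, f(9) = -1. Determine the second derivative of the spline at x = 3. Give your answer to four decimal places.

Write M_i for p''(x_i). With h_i = 2, 2, 2, 2 and divided differences Δ_i = 1/2, -2, 6, -4, the continuity of p' gives the tridiagonal system
  2·M_0 + 8·M_1 + 2·M_2 = 6(Δ_1 - Δ_0) = -15
  2·M_1 + 8·M_2 + 2·M_3 = 6(Δ_2 - Δ_1) = 48
  2·M_2 + 8·M_3 + 2·M_4 = 6(Δ_3 - Δ_2) = -60
Natural end conditions: M_0 = M_4 = 0.
Solving the tridiagonal system: M_0 = 0, M_1 = -477/112, M_2 = 267/28, M_3 = -1107/112, M_4 = 0.

-4.2589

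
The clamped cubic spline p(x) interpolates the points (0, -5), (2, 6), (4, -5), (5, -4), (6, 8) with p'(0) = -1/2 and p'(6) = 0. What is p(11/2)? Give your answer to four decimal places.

3.3981

Put m_i = p'' at the i-th knot. Here h = (2, 2, 1, 1) and Δ = (11/2, -11/2, 1, 12), so the interior equations h_(i-1)·m_(i-1) + 2(h_(i-1)+h_i)·m_i + h_i·m_(i+1) = 6(Δ_i − Δ_(i-1)) read
  2·m_0 + 8·m_1 + 2·m_2 = 6(Δ_1 - Δ_0) = -66
  2·m_1 + 6·m_2 + 1·m_3 = 6(Δ_2 - Δ_1) = 39
  1·m_2 + 4·m_3 + 1·m_4 = 6(Δ_3 - Δ_2) = 66
Clamped end conditions give two more equations: 2h_0·m_0 + h_0·m_1 = 6(Δ_0 - p'(0)) = 36 and h_3·m_3 + 2h_3·m_4 = 6(p'(6) - Δ_3) = -72.
Forward elimination and back-substitution give m_0 = 1339/84, m_1 = -583/42, m_2 = 79/12, m_3 = 1145/42, m_4 = -4169/84.
On [5, 6], p(x) = -4 + 1879/168·(x - 5) + 1145/84·(x - 5)² - 2153/168·(x - 5)³.
With (x - 5) = 1/2: p(11/2) = 4567/1344.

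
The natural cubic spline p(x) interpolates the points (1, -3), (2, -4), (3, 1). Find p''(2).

9

Put M_i = p'' at the i-th knot. Here h = (1, 1) and Δ = (-1, 5), so the interior equations h_(i-1)·M_(i-1) + 2(h_(i-1)+h_i)·M_i + h_i·M_(i+1) = 6(Δ_i − Δ_(i-1)) read
  1·M_0 + 4·M_1 + 1·M_2 = 6(Δ_1 - Δ_0) = 36
Natural end conditions: M_0 = M_2 = 0.
Forward elimination and back-substitution give M_0 = 0, M_1 = 9, M_2 = 0.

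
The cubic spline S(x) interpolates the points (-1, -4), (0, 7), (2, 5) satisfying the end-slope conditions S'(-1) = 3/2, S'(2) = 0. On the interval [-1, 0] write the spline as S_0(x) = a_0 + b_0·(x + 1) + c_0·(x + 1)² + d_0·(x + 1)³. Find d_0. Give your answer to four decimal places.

-10.5000

Let M_i = S''(x_i). Step sizes h_i = 1, 2; slopes of the chords Δ_i = (y_(i+1) - y_i)/h_i = 11, -1.
  1·M_0 + 6·M_1 + 2·M_2 = 6(Δ_1 - Δ_0) = -72
Clamped end conditions give two more equations: 2h_0·M_0 + h_0·M_1 = 6(Δ_0 - S'(-1)) = 57 and h_1·M_1 + 2h_1·M_2 = 6(S'(2) - Δ_1) = 6.
Forward elimination and back-substitution give M_0 = 40, M_1 = -23, M_2 = 13.
On [-1, 0], with S_0(x) = a_0 + b_0·(x + 1) + c_0·(x + 1)² + d_0·(x + 1)³: c_0 = M_0/2 = 20, d_0 = (M_1 - M_0)/(6h_0) = -21/2, b_0 = Δ_0 - h_0(2M_0 + M_1)/6 = 3/2.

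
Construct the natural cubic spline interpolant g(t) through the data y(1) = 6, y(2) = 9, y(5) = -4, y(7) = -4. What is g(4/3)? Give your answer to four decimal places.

With m_i denoting the second derivative at x_i, h_i = 1, 3, 2, and Δ_i = (y_(i+1) − y_i)/h_i = 3, -13/3, 0:
  1·m_0 + 8·m_1 + 3·m_2 = 6(Δ_1 - Δ_0) = -44
  3·m_1 + 10·m_2 + 2·m_3 = 6(Δ_2 - Δ_1) = 26
Natural end conditions: m_0 = m_3 = 0.
Solving the tridiagonal system: m_0 = 0, m_1 = -518/71, m_2 = 340/71, m_3 = 0.
On [1, 2], g(t) = 6 + 898/213·(t - 1) + 0·(t - 1)² - 259/213·(t - 1)³.
With (t - 1) = 1/3: g(4/3) = 42329/5751.

7.3603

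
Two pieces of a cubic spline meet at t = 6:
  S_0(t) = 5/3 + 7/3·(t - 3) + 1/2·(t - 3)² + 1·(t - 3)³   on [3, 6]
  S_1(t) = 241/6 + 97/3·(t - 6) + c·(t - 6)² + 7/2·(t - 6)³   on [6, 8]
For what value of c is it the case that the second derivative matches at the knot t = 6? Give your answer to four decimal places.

S_0''(t) = 1 + 6·(t - 3), so S_0''(6) = 19. On the right, S_1''(6) = 2c, so c = 19/2.

9.5000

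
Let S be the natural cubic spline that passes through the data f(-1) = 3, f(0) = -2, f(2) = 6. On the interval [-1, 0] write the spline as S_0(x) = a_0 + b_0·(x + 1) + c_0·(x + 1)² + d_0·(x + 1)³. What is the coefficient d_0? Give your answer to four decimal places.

1.5000

Put m_i = S'' at the i-th knot. Here h = (1, 2) and Δ = (-5, 4), so the interior equations h_(i-1)·m_(i-1) + 2(h_(i-1)+h_i)·m_i + h_i·m_(i+1) = 6(Δ_i − Δ_(i-1)) read
  1·m_0 + 6·m_1 + 2·m_2 = 6(Δ_1 - Δ_0) = 54
Natural end conditions: m_0 = m_2 = 0.
Forward elimination and back-substitution give m_0 = 0, m_1 = 9, m_2 = 0.
On [-1, 0], with S_0(x) = a_0 + b_0·(x + 1) + c_0·(x + 1)² + d_0·(x + 1)³: c_0 = m_0/2 = 0, d_0 = (m_1 - m_0)/(6h_0) = 3/2, b_0 = Δ_0 - h_0(2m_0 + m_1)/6 = -13/2.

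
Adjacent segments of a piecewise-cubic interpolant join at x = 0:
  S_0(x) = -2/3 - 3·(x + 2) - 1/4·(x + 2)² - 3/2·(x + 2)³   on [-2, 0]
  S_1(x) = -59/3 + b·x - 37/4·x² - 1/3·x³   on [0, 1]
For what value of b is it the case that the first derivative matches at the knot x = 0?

S_0'(x) = -3 - 1/2·(x + 2) - 9/2·(x + 2)², so S_0'(0) = -22. On the right, S_1'(0) = b, so b = -22.

-22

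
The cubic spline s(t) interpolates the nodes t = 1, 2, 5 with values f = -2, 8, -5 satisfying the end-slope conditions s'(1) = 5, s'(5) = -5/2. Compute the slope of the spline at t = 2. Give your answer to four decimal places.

Let M_i = s''(x_i). Step sizes h_i = 1, 3; slopes of the chords Δ_i = (y_(i+1) - y_i)/h_i = 10, -13/3.
  1·M_0 + 8·M_1 + 3·M_2 = 6(Δ_1 - Δ_0) = -86
Clamped end conditions give two more equations: 2h_0·M_0 + h_0·M_1 = 6(Δ_0 - s'(1)) = 30 and h_1·M_1 + 2h_1·M_2 = 6(s'(5) - Δ_1) = 11.
Forward elimination and back-substitution give M_0 = 191/8, M_1 = -71/4, M_2 = 257/24.
On [2, 5], s'(t) = b_1 + 2c_1·(t - 2) + 3d_1·(t - 2)² with b_1 = Δ_1 - h_1(2M_1 + M_2)/6 = 129/16, c_1 = M_1/2 = -71/8, d_1 = (M_2 - M_1)/(6h_1) = 683/432. So s'(2) = 129/16.

8.0625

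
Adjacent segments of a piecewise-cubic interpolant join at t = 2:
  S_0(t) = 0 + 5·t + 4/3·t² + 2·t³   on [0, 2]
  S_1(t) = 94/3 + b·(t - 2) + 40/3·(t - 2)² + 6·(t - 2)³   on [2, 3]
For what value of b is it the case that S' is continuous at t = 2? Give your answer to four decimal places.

34.3333

S_0'(t) = 5 + 8/3·t + 6·t², so S_0'(2) = 103/3. On the right, S_1'(2) = b, so b = 103/3.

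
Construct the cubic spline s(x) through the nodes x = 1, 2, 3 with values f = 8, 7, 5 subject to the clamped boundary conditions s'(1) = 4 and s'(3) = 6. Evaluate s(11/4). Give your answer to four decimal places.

Write m_i for s''(x_i). With h_i = 1, 1 and divided differences Δ_i = -1, -2, the continuity of s' gives the tridiagonal system
  1·m_0 + 4·m_1 + 1·m_2 = 6(Δ_1 - Δ_0) = -6
Clamped end conditions give two more equations: 2h_0·m_0 + h_0·m_1 = 6(Δ_0 - s'(1)) = -30 and h_1·m_1 + 2h_1·m_2 = 6(s'(3) - Δ_1) = 48.
Hence m_0 = -25/2, m_1 = -5, m_2 = 53/2.
On [2, 3], s(x) = 7 - 19/4·(x - 2) - 5/2·(x - 2)² + 21/4·(x - 2)³.
With (x - 2) = 3/4: s(11/4) = 1087/256.

4.2461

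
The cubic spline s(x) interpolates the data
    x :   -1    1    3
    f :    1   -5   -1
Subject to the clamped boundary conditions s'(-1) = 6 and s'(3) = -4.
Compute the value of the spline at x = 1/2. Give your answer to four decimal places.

Write m_i for s''(x_i). With h_i = 2, 2 and divided differences Δ_i = -3, 2, the continuity of s' gives the tridiagonal system
  2·m_0 + 8·m_1 + 2·m_2 = 6(Δ_1 - Δ_0) = 30
Clamped end conditions give two more equations: 2h_0·m_0 + h_0·m_1 = 6(Δ_0 - s'(-1)) = -54 and h_1·m_1 + 2h_1·m_2 = 6(s'(3) - Δ_1) = -36.
Solving the tridiagonal system: m_0 = -79/4, m_1 = 25/2, m_2 = -61/4.
On [-1, 1], s(x) = 1 + 6·(x + 1) - 79/8·(x + 1)² + 43/16·(x + 1)³.
With (x + 1) = 3/2: s(1/2) = -403/128.

-3.1484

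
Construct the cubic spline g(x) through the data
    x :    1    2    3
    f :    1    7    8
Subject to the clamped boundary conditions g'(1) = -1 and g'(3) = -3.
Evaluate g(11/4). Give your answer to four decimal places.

8.5586

Let M_i = g''(x_i). Step sizes h_i = 1, 1; slopes of the chords Δ_i = (y_(i+1) - y_i)/h_i = 6, 1.
  1·M_0 + 4·M_1 + 1·M_2 = 6(Δ_1 - Δ_0) = -30
Clamped end conditions give two more equations: 2h_0·M_0 + h_0·M_1 = 6(Δ_0 - g'(1)) = 42 and h_1·M_1 + 2h_1·M_2 = 6(g'(3) - Δ_1) = -24.
Forward elimination and back-substitution give M_0 = 55/2, M_1 = -13, M_2 = -11/2.
On [2, 3], g(x) = 7 + 25/4·(x - 2) - 13/2·(x - 2)² + 5/4·(x - 2)³.
With (x - 2) = 3/4: g(11/4) = 2191/256.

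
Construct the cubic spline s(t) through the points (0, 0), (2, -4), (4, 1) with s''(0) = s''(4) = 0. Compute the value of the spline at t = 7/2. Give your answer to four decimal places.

-0.7773

Put M_i = s'' at the i-th knot. Here h = (2, 2) and Δ = (-2, 5/2), so the interior equations h_(i-1)·M_(i-1) + 2(h_(i-1)+h_i)·M_i + h_i·M_(i+1) = 6(Δ_i − Δ_(i-1)) read
  2·M_0 + 8·M_1 + 2·M_2 = 6(Δ_1 - Δ_0) = 27
Natural end conditions: M_0 = M_2 = 0.
Forward elimination and back-substitution give M_0 = 0, M_1 = 27/8, M_2 = 0.
On [2, 4], s(t) = -4 + 1/4·(t - 2) + 27/16·(t - 2)² - 9/32·(t - 2)³.
With (t - 2) = 3/2: s(7/2) = -199/256.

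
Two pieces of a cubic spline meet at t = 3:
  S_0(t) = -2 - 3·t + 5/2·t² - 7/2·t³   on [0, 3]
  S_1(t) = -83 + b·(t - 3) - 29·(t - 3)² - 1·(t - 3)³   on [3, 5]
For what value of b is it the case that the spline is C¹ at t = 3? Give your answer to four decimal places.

S_0'(t) = -3 + 5·t - 21/2·t², so S_0'(3) = -165/2. On the right, S_1'(3) = b, so b = -165/2.

-82.5000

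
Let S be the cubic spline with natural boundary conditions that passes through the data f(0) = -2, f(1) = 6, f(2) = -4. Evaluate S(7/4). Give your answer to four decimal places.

With m_i denoting the second derivative at x_i, h_i = 1, 1, and Δ_i = (y_(i+1) − y_i)/h_i = 8, -10:
  1·m_0 + 4·m_1 + 1·m_2 = 6(Δ_1 - Δ_0) = -108
Natural end conditions: m_0 = m_2 = 0.
Solving: m_0 = 0, m_1 = -27, m_2 = 0.
On [1, 2], S(x) = 6 - 1·(x - 1) - 27/2·(x - 1)² + 9/2·(x - 1)³.
With (x - 1) = 3/4: S(7/4) = -57/128.

-0.4453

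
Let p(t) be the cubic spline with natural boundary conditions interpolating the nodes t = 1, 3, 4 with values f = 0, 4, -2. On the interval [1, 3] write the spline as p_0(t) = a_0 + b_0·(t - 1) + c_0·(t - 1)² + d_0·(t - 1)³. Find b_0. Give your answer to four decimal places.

With σ_i denoting the second derivative at x_i, h_i = 2, 1, and Δ_i = (y_(i+1) − y_i)/h_i = 2, -6:
  2·σ_0 + 6·σ_1 + 1·σ_2 = 6(Δ_1 - Δ_0) = -48
Natural end conditions: σ_0 = σ_2 = 0.
Forward elimination and back-substitution give σ_0 = 0, σ_1 = -8, σ_2 = 0.
On [1, 3], with p_0(t) = a_0 + b_0·(t - 1) + c_0·(t - 1)² + d_0·(t - 1)³: c_0 = σ_0/2 = 0, d_0 = (σ_1 - σ_0)/(6h_0) = -2/3, b_0 = Δ_0 - h_0(2σ_0 + σ_1)/6 = 14/3.

4.6667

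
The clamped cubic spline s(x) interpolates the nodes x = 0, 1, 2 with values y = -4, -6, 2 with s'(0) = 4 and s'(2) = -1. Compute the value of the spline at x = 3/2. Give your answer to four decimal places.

-1.4063

With σ_i denoting the second derivative at x_i, h_i = 1, 1, and Δ_i = (y_(i+1) − y_i)/h_i = -2, 8:
  1·σ_0 + 4·σ_1 + 1·σ_2 = 6(Δ_1 - Δ_0) = 60
Clamped end conditions give two more equations: 2h_0·σ_0 + h_0·σ_1 = 6(Δ_0 - s'(0)) = -36 and h_1·σ_1 + 2h_1·σ_2 = 6(s'(2) - Δ_1) = -54.
Solving: σ_0 = -71/2, σ_1 = 35, σ_2 = -89/2.
On [1, 2], s(x) = -6 + 15/4·(x - 1) + 35/2·(x - 1)² - 53/4·(x - 1)³.
With (x - 1) = 1/2: s(3/2) = -45/32.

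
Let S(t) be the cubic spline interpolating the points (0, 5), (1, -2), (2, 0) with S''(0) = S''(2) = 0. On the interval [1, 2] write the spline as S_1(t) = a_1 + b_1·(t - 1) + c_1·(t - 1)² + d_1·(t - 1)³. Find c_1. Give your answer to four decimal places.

Write σ_i for S''(x_i). With h_i = 1, 1 and divided differences Δ_i = -7, 2, the continuity of S' gives the tridiagonal system
  1·σ_0 + 4·σ_1 + 1·σ_2 = 6(Δ_1 - Δ_0) = 54
Natural end conditions: σ_0 = σ_2 = 0.
Solving: σ_0 = 0, σ_1 = 27/2, σ_2 = 0.
On [1, 2], with S_1(t) = a_1 + b_1·(t - 1) + c_1·(t - 1)² + d_1·(t - 1)³: c_1 = σ_1/2 = 27/4, d_1 = (σ_2 - σ_1)/(6h_1) = -9/4, b_1 = Δ_1 - h_1(2σ_1 + σ_2)/6 = -5/2.

6.7500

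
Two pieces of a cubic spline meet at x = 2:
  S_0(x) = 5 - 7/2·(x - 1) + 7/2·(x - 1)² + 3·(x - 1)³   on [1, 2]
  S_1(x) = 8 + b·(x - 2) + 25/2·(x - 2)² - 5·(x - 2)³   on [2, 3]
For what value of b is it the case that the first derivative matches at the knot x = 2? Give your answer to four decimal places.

12.5000

S_0'(x) = -7/2 + 7·(x - 1) + 9·(x - 1)², so S_0'(2) = 25/2. On the right, S_1'(2) = b, so b = 25/2.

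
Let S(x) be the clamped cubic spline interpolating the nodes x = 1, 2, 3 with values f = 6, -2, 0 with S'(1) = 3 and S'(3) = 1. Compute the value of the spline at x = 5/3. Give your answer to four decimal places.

1.1111

Write m_i for S''(x_i). With h_i = 1, 1 and divided differences Δ_i = -8, 2, the continuity of S' gives the tridiagonal system
  1·m_0 + 4·m_1 + 1·m_2 = 6(Δ_1 - Δ_0) = 60
Clamped end conditions give two more equations: 2h_0·m_0 + h_0·m_1 = 6(Δ_0 - S'(1)) = -66 and h_1·m_1 + 2h_1·m_2 = 6(S'(3) - Δ_1) = -6.
Solving the tridiagonal system: m_0 = -49, m_1 = 32, m_2 = -19.
On [1, 2], S(x) = 6 + 3·(x - 1) - 49/2·(x - 1)² + 27/2·(x - 1)³.
With (x - 1) = 2/3: S(5/3) = 10/9.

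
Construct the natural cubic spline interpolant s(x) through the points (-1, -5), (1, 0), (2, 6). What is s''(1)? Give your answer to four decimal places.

With σ_i denoting the second derivative at x_i, h_i = 2, 1, and Δ_i = (y_(i+1) − y_i)/h_i = 5/2, 6:
  2·σ_0 + 6·σ_1 + 1·σ_2 = 6(Δ_1 - Δ_0) = 21
Natural end conditions: σ_0 = σ_2 = 0.
Solving: σ_0 = 0, σ_1 = 7/2, σ_2 = 0.

3.5000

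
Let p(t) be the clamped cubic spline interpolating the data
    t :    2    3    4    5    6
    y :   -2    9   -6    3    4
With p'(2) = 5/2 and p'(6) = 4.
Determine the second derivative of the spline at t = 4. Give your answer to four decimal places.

61.8750

Write M_i for p''(x_i). With h_i = 1, 1, 1, 1 and divided differences Δ_i = 11, -15, 9, 1, the continuity of p' gives the tridiagonal system
  1·M_0 + 4·M_1 + 1·M_2 = 6(Δ_1 - Δ_0) = -156
  1·M_1 + 4·M_2 + 1·M_3 = 6(Δ_2 - Δ_1) = 144
  1·M_2 + 4·M_3 + 1·M_4 = 6(Δ_3 - Δ_2) = -48
Clamped end conditions give two more equations: 2h_0·M_0 + h_0·M_1 = 6(Δ_0 - p'(2)) = 51 and h_3·M_3 + 2h_3·M_4 = 6(p'(6) - Δ_3) = 18.
Solving: M_0 = 3375/56, M_1 = -1947/28, M_2 = 495/8, M_3 = -951/28, M_4 = 1455/56.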